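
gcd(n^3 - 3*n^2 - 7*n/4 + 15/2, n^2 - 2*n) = n - 2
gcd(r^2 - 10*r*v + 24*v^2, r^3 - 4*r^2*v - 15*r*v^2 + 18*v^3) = r - 6*v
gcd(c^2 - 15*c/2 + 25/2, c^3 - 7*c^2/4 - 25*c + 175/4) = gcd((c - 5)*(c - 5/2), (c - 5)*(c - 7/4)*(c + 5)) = c - 5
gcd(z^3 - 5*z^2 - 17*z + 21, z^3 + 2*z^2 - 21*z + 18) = z - 1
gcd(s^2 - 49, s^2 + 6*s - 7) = s + 7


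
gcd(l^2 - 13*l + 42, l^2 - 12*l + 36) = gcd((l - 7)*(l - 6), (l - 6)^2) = l - 6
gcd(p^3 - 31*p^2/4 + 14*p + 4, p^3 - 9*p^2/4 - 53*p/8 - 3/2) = p^2 - 15*p/4 - 1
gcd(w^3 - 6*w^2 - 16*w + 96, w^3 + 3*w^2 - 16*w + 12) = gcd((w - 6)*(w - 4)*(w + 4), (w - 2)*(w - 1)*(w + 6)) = 1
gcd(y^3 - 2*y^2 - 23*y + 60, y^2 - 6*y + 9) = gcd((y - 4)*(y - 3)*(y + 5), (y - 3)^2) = y - 3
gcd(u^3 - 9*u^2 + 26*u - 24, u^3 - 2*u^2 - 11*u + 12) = u - 4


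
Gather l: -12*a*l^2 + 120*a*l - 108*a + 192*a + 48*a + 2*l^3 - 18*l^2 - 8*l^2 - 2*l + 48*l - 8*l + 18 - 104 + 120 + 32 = 132*a + 2*l^3 + l^2*(-12*a - 26) + l*(120*a + 38) + 66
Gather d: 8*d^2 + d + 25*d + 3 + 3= 8*d^2 + 26*d + 6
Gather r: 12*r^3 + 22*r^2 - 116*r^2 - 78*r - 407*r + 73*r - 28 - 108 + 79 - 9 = 12*r^3 - 94*r^2 - 412*r - 66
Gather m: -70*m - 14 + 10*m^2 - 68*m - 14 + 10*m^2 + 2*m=20*m^2 - 136*m - 28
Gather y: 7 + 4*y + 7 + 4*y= 8*y + 14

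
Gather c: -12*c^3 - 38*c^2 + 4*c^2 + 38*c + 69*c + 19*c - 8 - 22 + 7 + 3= -12*c^3 - 34*c^2 + 126*c - 20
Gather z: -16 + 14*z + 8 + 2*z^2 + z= 2*z^2 + 15*z - 8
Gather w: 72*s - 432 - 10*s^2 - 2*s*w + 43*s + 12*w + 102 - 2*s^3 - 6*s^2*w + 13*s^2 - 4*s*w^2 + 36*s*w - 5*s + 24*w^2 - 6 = -2*s^3 + 3*s^2 + 110*s + w^2*(24 - 4*s) + w*(-6*s^2 + 34*s + 12) - 336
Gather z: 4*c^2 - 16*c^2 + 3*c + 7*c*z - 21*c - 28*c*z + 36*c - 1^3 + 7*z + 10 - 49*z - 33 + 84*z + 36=-12*c^2 + 18*c + z*(42 - 21*c) + 12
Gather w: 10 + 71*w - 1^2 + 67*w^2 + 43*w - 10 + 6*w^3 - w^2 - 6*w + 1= 6*w^3 + 66*w^2 + 108*w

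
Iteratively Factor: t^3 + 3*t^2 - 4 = (t - 1)*(t^2 + 4*t + 4) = (t - 1)*(t + 2)*(t + 2)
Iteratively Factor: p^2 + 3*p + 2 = (p + 1)*(p + 2)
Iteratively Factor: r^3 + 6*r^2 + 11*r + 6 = (r + 3)*(r^2 + 3*r + 2) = (r + 1)*(r + 3)*(r + 2)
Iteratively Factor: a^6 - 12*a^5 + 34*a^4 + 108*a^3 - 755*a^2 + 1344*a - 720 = (a - 3)*(a^5 - 9*a^4 + 7*a^3 + 129*a^2 - 368*a + 240) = (a - 5)*(a - 3)*(a^4 - 4*a^3 - 13*a^2 + 64*a - 48) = (a - 5)*(a - 3)^2*(a^3 - a^2 - 16*a + 16) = (a - 5)*(a - 4)*(a - 3)^2*(a^2 + 3*a - 4) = (a - 5)*(a - 4)*(a - 3)^2*(a - 1)*(a + 4)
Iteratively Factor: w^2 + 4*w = (w)*(w + 4)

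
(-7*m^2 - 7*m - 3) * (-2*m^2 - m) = 14*m^4 + 21*m^3 + 13*m^2 + 3*m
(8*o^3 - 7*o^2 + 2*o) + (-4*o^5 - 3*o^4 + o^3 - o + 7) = -4*o^5 - 3*o^4 + 9*o^3 - 7*o^2 + o + 7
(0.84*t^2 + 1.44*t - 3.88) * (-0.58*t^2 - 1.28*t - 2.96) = -0.4872*t^4 - 1.9104*t^3 - 2.0792*t^2 + 0.704000000000001*t + 11.4848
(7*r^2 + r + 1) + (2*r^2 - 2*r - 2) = 9*r^2 - r - 1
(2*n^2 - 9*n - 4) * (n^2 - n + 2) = 2*n^4 - 11*n^3 + 9*n^2 - 14*n - 8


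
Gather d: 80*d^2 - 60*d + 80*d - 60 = 80*d^2 + 20*d - 60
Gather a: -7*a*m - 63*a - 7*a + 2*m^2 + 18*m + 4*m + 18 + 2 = a*(-7*m - 70) + 2*m^2 + 22*m + 20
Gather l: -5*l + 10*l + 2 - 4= 5*l - 2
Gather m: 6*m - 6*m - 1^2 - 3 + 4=0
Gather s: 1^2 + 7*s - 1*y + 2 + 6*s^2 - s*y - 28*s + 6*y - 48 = 6*s^2 + s*(-y - 21) + 5*y - 45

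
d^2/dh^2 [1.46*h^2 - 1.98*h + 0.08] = 2.92000000000000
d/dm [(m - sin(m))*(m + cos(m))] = -sqrt(2)*m*sin(m + pi/4) + 2*m - cos(2*m) + sqrt(2)*cos(m + pi/4)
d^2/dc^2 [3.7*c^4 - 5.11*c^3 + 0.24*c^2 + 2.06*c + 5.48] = 44.4*c^2 - 30.66*c + 0.48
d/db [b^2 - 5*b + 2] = 2*b - 5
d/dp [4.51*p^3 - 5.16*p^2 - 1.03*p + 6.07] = 13.53*p^2 - 10.32*p - 1.03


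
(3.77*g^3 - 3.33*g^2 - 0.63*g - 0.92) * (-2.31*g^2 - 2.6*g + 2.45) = -8.7087*g^5 - 2.1097*g^4 + 19.3498*g^3 - 4.3953*g^2 + 0.8485*g - 2.254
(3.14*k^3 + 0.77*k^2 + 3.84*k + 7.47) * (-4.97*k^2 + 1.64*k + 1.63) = -15.6058*k^5 + 1.3227*k^4 - 12.7038*k^3 - 29.5732*k^2 + 18.51*k + 12.1761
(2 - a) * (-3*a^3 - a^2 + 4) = 3*a^4 - 5*a^3 - 2*a^2 - 4*a + 8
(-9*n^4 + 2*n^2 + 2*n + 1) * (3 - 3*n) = 27*n^5 - 27*n^4 - 6*n^3 + 3*n + 3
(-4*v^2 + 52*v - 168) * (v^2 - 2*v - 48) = -4*v^4 + 60*v^3 - 80*v^2 - 2160*v + 8064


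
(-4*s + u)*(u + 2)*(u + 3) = -4*s*u^2 - 20*s*u - 24*s + u^3 + 5*u^2 + 6*u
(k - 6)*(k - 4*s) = k^2 - 4*k*s - 6*k + 24*s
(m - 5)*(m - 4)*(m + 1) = m^3 - 8*m^2 + 11*m + 20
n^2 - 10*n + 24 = (n - 6)*(n - 4)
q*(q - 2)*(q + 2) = q^3 - 4*q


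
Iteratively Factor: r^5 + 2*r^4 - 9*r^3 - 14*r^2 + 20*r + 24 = (r - 2)*(r^4 + 4*r^3 - r^2 - 16*r - 12) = (r - 2)*(r + 1)*(r^3 + 3*r^2 - 4*r - 12) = (r - 2)*(r + 1)*(r + 3)*(r^2 - 4) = (r - 2)*(r + 1)*(r + 2)*(r + 3)*(r - 2)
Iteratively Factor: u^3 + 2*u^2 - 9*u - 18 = (u + 2)*(u^2 - 9) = (u + 2)*(u + 3)*(u - 3)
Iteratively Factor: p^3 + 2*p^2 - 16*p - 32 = (p - 4)*(p^2 + 6*p + 8) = (p - 4)*(p + 2)*(p + 4)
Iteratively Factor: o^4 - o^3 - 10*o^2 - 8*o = (o - 4)*(o^3 + 3*o^2 + 2*o) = (o - 4)*(o + 2)*(o^2 + o) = (o - 4)*(o + 1)*(o + 2)*(o)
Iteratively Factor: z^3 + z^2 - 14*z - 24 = (z - 4)*(z^2 + 5*z + 6) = (z - 4)*(z + 3)*(z + 2)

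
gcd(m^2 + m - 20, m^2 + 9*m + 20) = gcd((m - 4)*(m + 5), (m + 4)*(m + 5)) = m + 5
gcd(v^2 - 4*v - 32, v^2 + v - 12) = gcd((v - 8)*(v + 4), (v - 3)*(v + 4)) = v + 4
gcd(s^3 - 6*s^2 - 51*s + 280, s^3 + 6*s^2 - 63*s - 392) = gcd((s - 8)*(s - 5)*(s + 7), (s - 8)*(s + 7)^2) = s^2 - s - 56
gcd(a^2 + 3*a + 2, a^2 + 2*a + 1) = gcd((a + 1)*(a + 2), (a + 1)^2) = a + 1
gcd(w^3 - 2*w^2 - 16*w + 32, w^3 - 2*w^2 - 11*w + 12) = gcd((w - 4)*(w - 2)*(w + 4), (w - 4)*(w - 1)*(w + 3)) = w - 4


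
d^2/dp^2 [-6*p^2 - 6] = -12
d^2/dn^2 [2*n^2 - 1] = 4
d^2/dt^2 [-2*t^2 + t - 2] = -4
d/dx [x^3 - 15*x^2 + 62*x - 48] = 3*x^2 - 30*x + 62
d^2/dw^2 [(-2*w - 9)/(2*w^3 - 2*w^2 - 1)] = 4*(2*w^2*(2*w + 9)*(3*w - 2)^2 + (6*w^2 - 4*w + (2*w + 9)*(3*w - 1))*(-2*w^3 + 2*w^2 + 1))/(-2*w^3 + 2*w^2 + 1)^3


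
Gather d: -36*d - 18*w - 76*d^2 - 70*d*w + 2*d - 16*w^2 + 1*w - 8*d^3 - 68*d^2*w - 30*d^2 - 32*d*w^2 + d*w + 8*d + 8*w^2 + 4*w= -8*d^3 + d^2*(-68*w - 106) + d*(-32*w^2 - 69*w - 26) - 8*w^2 - 13*w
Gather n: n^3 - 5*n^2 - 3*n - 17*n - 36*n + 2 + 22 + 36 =n^3 - 5*n^2 - 56*n + 60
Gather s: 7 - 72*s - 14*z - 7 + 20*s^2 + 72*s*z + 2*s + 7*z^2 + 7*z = 20*s^2 + s*(72*z - 70) + 7*z^2 - 7*z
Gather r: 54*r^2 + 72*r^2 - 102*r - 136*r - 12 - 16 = 126*r^2 - 238*r - 28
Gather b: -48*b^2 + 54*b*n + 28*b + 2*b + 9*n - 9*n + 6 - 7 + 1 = -48*b^2 + b*(54*n + 30)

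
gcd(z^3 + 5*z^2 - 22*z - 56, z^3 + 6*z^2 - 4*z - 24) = z + 2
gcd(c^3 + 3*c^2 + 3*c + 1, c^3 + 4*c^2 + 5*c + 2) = c^2 + 2*c + 1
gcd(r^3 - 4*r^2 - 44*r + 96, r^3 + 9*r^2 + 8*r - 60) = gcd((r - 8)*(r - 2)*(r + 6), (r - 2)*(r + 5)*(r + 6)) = r^2 + 4*r - 12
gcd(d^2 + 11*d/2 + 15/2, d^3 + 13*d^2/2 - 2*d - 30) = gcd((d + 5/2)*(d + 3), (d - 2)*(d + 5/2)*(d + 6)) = d + 5/2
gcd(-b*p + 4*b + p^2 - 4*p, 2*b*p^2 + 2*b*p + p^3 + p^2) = 1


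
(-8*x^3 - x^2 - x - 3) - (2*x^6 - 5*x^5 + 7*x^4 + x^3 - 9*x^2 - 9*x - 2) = -2*x^6 + 5*x^5 - 7*x^4 - 9*x^3 + 8*x^2 + 8*x - 1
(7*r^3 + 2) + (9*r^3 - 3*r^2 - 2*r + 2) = 16*r^3 - 3*r^2 - 2*r + 4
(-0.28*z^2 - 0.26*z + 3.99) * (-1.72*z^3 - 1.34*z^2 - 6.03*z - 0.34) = 0.4816*z^5 + 0.8224*z^4 - 4.826*z^3 - 3.6836*z^2 - 23.9713*z - 1.3566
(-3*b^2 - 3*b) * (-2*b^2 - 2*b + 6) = 6*b^4 + 12*b^3 - 12*b^2 - 18*b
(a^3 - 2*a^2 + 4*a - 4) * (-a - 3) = -a^4 - a^3 + 2*a^2 - 8*a + 12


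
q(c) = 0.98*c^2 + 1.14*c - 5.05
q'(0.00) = 1.14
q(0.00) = -5.05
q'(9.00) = 18.78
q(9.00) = 84.59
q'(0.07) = 1.28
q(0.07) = -4.97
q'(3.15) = 7.31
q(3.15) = 8.27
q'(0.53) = 2.18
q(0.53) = -4.17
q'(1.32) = 3.73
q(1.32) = -1.84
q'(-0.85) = -0.53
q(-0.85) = -5.31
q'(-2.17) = -3.11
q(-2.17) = -2.91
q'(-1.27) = -1.35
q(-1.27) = -4.92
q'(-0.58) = 0.00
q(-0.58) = -5.38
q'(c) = 1.96*c + 1.14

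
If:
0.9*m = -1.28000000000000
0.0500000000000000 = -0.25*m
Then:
No Solution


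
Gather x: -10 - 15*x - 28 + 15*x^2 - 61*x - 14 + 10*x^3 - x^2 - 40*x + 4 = 10*x^3 + 14*x^2 - 116*x - 48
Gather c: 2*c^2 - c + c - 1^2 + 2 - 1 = 2*c^2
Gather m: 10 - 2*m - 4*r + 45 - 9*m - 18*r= -11*m - 22*r + 55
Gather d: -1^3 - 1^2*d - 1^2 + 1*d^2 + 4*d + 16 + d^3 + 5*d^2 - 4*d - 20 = d^3 + 6*d^2 - d - 6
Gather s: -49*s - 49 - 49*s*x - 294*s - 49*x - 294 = s*(-49*x - 343) - 49*x - 343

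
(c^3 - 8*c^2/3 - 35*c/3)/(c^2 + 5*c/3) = (3*c^2 - 8*c - 35)/(3*c + 5)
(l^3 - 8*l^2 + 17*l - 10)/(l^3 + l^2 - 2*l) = (l^2 - 7*l + 10)/(l*(l + 2))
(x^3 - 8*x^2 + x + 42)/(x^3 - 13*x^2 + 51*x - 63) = (x + 2)/(x - 3)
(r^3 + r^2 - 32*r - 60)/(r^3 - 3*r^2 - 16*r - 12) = (r + 5)/(r + 1)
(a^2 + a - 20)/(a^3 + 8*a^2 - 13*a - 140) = 1/(a + 7)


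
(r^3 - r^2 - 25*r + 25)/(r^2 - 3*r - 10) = (r^2 + 4*r - 5)/(r + 2)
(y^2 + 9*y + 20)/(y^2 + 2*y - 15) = (y + 4)/(y - 3)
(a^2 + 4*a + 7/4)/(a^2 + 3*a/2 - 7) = (a + 1/2)/(a - 2)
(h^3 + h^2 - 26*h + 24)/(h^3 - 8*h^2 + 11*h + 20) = (h^2 + 5*h - 6)/(h^2 - 4*h - 5)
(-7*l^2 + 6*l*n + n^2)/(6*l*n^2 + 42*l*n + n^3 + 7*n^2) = (-7*l^2 + 6*l*n + n^2)/(n*(6*l*n + 42*l + n^2 + 7*n))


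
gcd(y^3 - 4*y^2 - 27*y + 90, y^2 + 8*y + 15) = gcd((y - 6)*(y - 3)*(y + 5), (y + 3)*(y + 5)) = y + 5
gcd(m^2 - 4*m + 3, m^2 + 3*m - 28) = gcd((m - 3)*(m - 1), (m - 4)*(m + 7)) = 1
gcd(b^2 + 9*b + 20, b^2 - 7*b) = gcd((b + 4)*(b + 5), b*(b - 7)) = 1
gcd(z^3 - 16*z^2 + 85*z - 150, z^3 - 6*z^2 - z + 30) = z - 5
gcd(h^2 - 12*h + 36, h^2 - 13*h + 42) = h - 6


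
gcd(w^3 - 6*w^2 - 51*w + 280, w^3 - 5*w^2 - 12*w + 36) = 1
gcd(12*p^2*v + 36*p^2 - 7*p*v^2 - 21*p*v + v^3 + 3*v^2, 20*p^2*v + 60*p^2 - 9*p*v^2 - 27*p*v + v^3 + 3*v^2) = 4*p*v + 12*p - v^2 - 3*v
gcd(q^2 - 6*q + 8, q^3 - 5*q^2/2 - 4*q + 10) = q - 2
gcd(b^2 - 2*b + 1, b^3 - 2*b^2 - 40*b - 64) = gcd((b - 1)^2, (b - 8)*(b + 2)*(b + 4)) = 1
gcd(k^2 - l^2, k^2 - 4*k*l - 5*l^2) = k + l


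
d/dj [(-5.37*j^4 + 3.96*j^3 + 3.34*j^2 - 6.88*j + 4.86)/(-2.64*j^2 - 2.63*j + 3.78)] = (28.3536*j^5 + 31.9149*j^4 - 102.024*j^3 + 17.959*j^2 + 50.9112*j - 13.2246)/(6.9696*j^4 + 13.8864*j^3 - 13.0415*j^2 - 19.8828*j + 14.2884)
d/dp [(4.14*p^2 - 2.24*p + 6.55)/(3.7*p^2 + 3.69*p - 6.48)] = (23.5646*p^2 - 102.1244*p - 9.6543)/(13.69*p^4 + 27.306*p^3 - 34.3359*p^2 - 47.8224*p + 41.9904)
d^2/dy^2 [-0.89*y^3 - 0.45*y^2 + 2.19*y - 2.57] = -5.34*y - 0.9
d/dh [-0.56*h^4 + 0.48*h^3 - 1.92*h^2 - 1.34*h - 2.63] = -2.24*h^3 + 1.44*h^2 - 3.84*h - 1.34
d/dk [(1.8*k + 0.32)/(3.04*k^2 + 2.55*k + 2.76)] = (-5.472*k^2 - 1.9456*k + 4.152)/(9.2416*k^4 + 15.504*k^3 + 23.2833*k^2 + 14.076*k + 7.6176)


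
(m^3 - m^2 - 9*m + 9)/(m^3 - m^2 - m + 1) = (m^2 - 9)/(m^2 - 1)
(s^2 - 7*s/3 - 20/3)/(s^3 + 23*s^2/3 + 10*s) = (s - 4)/(s*(s + 6))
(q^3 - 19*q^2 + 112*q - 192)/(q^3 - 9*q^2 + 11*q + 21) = (q^2 - 16*q + 64)/(q^2 - 6*q - 7)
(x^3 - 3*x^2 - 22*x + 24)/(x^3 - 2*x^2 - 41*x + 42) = (x^2 - 2*x - 24)/(x^2 - x - 42)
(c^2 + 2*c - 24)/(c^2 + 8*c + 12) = (c - 4)/(c + 2)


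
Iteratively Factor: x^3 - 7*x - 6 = (x + 2)*(x^2 - 2*x - 3) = (x - 3)*(x + 2)*(x + 1)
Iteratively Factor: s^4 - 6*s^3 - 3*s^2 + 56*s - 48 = (s - 4)*(s^3 - 2*s^2 - 11*s + 12) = (s - 4)*(s - 1)*(s^2 - s - 12) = (s - 4)^2*(s - 1)*(s + 3)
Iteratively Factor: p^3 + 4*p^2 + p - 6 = (p + 2)*(p^2 + 2*p - 3) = (p - 1)*(p + 2)*(p + 3)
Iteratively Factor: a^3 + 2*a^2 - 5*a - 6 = (a - 2)*(a^2 + 4*a + 3) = (a - 2)*(a + 3)*(a + 1)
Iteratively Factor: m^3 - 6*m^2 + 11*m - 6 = (m - 3)*(m^2 - 3*m + 2) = (m - 3)*(m - 1)*(m - 2)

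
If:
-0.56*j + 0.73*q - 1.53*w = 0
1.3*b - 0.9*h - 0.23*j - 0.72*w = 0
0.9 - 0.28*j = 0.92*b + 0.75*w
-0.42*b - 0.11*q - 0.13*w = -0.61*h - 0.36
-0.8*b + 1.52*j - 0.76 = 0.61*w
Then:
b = 0.39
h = 0.03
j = 0.87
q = 1.49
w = 0.39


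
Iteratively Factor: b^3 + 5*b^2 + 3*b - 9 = (b + 3)*(b^2 + 2*b - 3) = (b + 3)^2*(b - 1)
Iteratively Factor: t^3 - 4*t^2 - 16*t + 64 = (t + 4)*(t^2 - 8*t + 16) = (t - 4)*(t + 4)*(t - 4)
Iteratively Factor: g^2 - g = (g - 1)*(g)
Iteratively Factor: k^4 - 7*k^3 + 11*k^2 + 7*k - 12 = (k - 3)*(k^3 - 4*k^2 - k + 4) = (k - 4)*(k - 3)*(k^2 - 1) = (k - 4)*(k - 3)*(k - 1)*(k + 1)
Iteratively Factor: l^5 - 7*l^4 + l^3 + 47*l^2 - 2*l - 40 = (l - 1)*(l^4 - 6*l^3 - 5*l^2 + 42*l + 40) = (l - 1)*(l + 1)*(l^3 - 7*l^2 + 2*l + 40) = (l - 1)*(l + 1)*(l + 2)*(l^2 - 9*l + 20) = (l - 4)*(l - 1)*(l + 1)*(l + 2)*(l - 5)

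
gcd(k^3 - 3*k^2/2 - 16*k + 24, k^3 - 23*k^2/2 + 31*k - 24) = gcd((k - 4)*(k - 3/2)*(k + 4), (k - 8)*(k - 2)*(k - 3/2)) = k - 3/2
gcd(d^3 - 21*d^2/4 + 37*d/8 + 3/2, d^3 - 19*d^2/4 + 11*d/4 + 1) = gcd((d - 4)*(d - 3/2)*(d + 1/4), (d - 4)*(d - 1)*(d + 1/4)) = d^2 - 15*d/4 - 1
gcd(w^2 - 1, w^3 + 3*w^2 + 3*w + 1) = w + 1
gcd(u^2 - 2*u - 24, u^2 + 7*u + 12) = u + 4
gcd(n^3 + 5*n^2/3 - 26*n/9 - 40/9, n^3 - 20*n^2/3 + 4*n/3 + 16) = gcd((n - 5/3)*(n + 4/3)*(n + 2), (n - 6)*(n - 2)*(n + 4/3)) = n + 4/3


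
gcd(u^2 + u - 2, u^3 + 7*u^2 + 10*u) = u + 2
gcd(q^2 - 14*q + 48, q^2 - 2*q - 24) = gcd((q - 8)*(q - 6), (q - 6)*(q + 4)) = q - 6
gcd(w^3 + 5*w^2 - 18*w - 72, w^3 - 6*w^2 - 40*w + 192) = w^2 + 2*w - 24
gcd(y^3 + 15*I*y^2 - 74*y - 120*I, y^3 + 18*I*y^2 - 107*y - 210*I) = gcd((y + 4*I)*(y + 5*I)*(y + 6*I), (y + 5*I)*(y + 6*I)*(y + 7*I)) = y^2 + 11*I*y - 30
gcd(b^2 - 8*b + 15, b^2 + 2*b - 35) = b - 5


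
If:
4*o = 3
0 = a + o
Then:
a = -3/4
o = 3/4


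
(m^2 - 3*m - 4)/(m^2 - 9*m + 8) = (m^2 - 3*m - 4)/(m^2 - 9*m + 8)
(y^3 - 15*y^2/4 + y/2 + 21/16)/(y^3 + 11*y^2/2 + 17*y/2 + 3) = (8*y^2 - 34*y + 21)/(8*(y^2 + 5*y + 6))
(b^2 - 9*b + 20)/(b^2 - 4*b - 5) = (b - 4)/(b + 1)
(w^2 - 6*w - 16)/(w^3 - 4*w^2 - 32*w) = (w + 2)/(w*(w + 4))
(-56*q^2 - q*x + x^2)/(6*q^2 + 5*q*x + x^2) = (-56*q^2 - q*x + x^2)/(6*q^2 + 5*q*x + x^2)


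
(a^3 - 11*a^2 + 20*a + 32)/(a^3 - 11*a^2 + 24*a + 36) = (a^2 - 12*a + 32)/(a^2 - 12*a + 36)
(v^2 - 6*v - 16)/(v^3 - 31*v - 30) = (-v^2 + 6*v + 16)/(-v^3 + 31*v + 30)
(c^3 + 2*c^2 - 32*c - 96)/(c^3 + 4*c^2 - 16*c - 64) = (c - 6)/(c - 4)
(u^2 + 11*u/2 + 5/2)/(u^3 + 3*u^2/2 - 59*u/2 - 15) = (u + 5)/(u^2 + u - 30)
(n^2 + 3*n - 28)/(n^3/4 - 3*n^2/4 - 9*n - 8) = 4*(-n^2 - 3*n + 28)/(-n^3 + 3*n^2 + 36*n + 32)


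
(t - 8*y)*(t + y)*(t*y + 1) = t^3*y - 7*t^2*y^2 + t^2 - 8*t*y^3 - 7*t*y - 8*y^2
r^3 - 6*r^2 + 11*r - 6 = (r - 3)*(r - 2)*(r - 1)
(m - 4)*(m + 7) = m^2 + 3*m - 28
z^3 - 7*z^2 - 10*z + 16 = (z - 8)*(z - 1)*(z + 2)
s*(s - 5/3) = s^2 - 5*s/3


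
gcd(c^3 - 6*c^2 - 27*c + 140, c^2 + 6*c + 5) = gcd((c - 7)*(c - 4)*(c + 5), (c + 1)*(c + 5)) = c + 5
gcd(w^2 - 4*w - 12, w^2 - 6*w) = w - 6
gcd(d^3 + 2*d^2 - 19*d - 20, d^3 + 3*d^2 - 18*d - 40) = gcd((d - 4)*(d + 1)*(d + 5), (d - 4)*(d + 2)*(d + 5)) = d^2 + d - 20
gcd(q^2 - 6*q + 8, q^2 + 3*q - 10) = q - 2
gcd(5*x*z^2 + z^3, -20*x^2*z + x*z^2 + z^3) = 5*x*z + z^2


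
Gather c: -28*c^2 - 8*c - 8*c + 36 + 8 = -28*c^2 - 16*c + 44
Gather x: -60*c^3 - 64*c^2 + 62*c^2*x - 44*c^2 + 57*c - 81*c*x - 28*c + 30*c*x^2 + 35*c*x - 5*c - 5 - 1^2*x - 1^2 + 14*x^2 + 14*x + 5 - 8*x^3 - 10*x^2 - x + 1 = -60*c^3 - 108*c^2 + 24*c - 8*x^3 + x^2*(30*c + 4) + x*(62*c^2 - 46*c + 12)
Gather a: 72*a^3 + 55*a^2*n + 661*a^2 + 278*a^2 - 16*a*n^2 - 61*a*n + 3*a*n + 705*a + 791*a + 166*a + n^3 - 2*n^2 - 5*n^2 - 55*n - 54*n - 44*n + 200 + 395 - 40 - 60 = 72*a^3 + a^2*(55*n + 939) + a*(-16*n^2 - 58*n + 1662) + n^3 - 7*n^2 - 153*n + 495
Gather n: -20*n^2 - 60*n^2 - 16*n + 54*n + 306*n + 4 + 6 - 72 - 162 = -80*n^2 + 344*n - 224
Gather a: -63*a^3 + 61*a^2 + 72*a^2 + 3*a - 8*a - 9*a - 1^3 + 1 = -63*a^3 + 133*a^2 - 14*a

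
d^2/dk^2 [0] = 0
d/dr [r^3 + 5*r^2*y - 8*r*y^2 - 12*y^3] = 3*r^2 + 10*r*y - 8*y^2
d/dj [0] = 0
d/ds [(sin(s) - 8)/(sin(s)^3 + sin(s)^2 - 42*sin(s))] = (-2*sin(s)^3 + 23*sin(s)^2 + 16*sin(s) - 336)*cos(s)/((sin(s)^2 + sin(s) - 42)^2*sin(s)^2)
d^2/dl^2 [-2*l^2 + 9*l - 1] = -4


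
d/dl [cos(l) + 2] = -sin(l)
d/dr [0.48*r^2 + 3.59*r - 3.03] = 0.96*r + 3.59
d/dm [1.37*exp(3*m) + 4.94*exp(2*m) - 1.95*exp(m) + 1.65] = (4.11*exp(2*m) + 9.88*exp(m) - 1.95)*exp(m)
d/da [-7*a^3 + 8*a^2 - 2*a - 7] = -21*a^2 + 16*a - 2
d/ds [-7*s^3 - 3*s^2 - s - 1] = -21*s^2 - 6*s - 1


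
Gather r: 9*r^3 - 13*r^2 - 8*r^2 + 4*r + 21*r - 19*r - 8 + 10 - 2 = 9*r^3 - 21*r^2 + 6*r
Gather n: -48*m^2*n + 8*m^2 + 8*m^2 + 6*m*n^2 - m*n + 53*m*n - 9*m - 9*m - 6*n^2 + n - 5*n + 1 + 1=16*m^2 - 18*m + n^2*(6*m - 6) + n*(-48*m^2 + 52*m - 4) + 2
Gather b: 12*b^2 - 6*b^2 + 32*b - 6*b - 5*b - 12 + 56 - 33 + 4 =6*b^2 + 21*b + 15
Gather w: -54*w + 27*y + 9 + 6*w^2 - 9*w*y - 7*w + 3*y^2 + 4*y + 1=6*w^2 + w*(-9*y - 61) + 3*y^2 + 31*y + 10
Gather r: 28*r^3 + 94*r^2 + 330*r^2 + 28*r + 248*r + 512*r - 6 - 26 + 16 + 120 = 28*r^3 + 424*r^2 + 788*r + 104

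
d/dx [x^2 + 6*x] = 2*x + 6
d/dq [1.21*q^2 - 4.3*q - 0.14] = 2.42*q - 4.3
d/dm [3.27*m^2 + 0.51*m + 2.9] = 6.54*m + 0.51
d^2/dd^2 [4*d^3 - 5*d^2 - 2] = 24*d - 10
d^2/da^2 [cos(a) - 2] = -cos(a)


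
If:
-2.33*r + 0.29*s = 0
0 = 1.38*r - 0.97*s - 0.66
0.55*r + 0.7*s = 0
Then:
No Solution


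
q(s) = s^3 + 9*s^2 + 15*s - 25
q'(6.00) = 231.00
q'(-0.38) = 8.59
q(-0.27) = -28.41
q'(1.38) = 45.55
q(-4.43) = -1.76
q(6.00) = 605.00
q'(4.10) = 139.23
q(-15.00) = -1600.00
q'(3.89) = 130.42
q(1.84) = 39.30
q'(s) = 3*s^2 + 18*s + 15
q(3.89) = 228.40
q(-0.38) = -29.46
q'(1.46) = 47.67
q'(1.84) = 58.28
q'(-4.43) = -5.87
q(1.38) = 15.47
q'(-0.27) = 10.36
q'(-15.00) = 420.00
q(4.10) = 256.71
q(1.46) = 19.20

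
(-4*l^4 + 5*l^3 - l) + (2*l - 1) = -4*l^4 + 5*l^3 + l - 1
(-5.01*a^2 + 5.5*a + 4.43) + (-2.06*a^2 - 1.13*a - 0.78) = -7.07*a^2 + 4.37*a + 3.65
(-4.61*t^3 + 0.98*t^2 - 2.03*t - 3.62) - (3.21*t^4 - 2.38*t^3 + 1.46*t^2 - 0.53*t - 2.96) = -3.21*t^4 - 2.23*t^3 - 0.48*t^2 - 1.5*t - 0.66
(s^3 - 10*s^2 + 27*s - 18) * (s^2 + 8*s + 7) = s^5 - 2*s^4 - 46*s^3 + 128*s^2 + 45*s - 126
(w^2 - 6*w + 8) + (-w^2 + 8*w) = 2*w + 8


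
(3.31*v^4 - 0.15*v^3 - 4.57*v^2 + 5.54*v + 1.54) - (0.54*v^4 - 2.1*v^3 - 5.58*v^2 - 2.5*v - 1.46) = 2.77*v^4 + 1.95*v^3 + 1.01*v^2 + 8.04*v + 3.0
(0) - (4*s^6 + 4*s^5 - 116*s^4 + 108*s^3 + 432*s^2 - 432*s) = -4*s^6 - 4*s^5 + 116*s^4 - 108*s^3 - 432*s^2 + 432*s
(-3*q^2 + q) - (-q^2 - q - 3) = -2*q^2 + 2*q + 3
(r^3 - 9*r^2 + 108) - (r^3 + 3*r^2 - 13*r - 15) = -12*r^2 + 13*r + 123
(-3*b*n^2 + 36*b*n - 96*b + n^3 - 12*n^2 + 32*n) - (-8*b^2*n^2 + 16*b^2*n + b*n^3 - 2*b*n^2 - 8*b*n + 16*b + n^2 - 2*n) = 8*b^2*n^2 - 16*b^2*n - b*n^3 - b*n^2 + 44*b*n - 112*b + n^3 - 13*n^2 + 34*n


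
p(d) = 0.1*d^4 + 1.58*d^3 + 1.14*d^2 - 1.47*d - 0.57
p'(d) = 0.4*d^3 + 4.74*d^2 + 2.28*d - 1.47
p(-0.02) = -0.54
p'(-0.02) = -1.51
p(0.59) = -0.70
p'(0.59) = 1.61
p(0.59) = -0.70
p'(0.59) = 1.61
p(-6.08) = -167.95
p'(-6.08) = 69.99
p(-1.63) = -1.28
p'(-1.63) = 5.68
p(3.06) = 59.65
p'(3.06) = 61.35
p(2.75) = 42.59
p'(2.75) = 48.96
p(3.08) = 60.88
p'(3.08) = 62.21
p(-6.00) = -162.39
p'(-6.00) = 69.09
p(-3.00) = -20.46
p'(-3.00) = 23.55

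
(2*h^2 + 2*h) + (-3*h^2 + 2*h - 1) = -h^2 + 4*h - 1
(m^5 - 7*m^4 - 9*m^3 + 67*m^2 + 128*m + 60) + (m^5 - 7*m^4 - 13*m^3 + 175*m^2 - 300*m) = 2*m^5 - 14*m^4 - 22*m^3 + 242*m^2 - 172*m + 60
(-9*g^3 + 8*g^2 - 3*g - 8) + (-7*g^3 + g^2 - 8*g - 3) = -16*g^3 + 9*g^2 - 11*g - 11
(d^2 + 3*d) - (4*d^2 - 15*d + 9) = -3*d^2 + 18*d - 9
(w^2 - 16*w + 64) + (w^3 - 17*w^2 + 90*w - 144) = w^3 - 16*w^2 + 74*w - 80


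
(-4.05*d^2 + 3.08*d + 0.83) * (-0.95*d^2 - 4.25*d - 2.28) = 3.8475*d^4 + 14.2865*d^3 - 4.6445*d^2 - 10.5499*d - 1.8924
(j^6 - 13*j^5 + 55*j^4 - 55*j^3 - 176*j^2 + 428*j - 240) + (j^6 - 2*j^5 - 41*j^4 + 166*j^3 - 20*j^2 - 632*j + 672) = 2*j^6 - 15*j^5 + 14*j^4 + 111*j^3 - 196*j^2 - 204*j + 432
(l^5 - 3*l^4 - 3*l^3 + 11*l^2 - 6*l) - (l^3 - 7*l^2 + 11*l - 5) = l^5 - 3*l^4 - 4*l^3 + 18*l^2 - 17*l + 5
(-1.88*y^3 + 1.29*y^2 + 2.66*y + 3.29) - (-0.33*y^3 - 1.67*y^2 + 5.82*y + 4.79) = -1.55*y^3 + 2.96*y^2 - 3.16*y - 1.5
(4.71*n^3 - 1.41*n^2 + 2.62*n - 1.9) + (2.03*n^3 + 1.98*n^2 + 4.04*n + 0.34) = 6.74*n^3 + 0.57*n^2 + 6.66*n - 1.56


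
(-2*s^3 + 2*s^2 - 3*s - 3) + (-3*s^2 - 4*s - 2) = -2*s^3 - s^2 - 7*s - 5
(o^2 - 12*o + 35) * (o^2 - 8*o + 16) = o^4 - 20*o^3 + 147*o^2 - 472*o + 560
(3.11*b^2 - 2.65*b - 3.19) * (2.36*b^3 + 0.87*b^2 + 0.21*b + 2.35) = 7.3396*b^5 - 3.5483*b^4 - 9.1808*b^3 + 3.9767*b^2 - 6.8974*b - 7.4965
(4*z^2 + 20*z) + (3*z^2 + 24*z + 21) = 7*z^2 + 44*z + 21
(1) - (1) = 0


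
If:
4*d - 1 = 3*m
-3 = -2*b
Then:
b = 3/2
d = 3*m/4 + 1/4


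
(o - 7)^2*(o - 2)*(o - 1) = o^4 - 17*o^3 + 93*o^2 - 175*o + 98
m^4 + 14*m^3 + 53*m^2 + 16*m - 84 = (m - 1)*(m + 2)*(m + 6)*(m + 7)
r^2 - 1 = (r - 1)*(r + 1)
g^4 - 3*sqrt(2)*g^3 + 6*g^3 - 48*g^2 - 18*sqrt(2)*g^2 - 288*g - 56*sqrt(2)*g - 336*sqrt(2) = (g + 6)*(g - 7*sqrt(2))*(g + 2*sqrt(2))^2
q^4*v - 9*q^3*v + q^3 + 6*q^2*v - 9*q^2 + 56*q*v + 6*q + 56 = (q - 7)*(q - 4)*(q + 2)*(q*v + 1)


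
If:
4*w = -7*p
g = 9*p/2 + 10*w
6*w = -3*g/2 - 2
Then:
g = -13/15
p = 1/15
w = -7/60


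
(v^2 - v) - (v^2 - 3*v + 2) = 2*v - 2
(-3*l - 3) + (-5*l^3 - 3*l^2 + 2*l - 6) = -5*l^3 - 3*l^2 - l - 9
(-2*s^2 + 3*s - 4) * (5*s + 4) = -10*s^3 + 7*s^2 - 8*s - 16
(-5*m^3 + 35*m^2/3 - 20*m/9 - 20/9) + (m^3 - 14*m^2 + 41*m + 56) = -4*m^3 - 7*m^2/3 + 349*m/9 + 484/9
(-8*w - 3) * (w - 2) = -8*w^2 + 13*w + 6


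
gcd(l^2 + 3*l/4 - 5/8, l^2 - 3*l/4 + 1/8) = l - 1/2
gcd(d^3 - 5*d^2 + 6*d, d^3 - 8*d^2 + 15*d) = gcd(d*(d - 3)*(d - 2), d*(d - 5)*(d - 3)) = d^2 - 3*d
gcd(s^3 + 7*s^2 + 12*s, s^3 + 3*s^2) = s^2 + 3*s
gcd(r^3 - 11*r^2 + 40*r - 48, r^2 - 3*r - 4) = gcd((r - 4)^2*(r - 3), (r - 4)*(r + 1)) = r - 4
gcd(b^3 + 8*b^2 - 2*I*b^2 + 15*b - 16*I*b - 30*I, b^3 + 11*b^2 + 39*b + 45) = b^2 + 8*b + 15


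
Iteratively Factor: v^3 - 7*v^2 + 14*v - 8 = (v - 1)*(v^2 - 6*v + 8) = (v - 2)*(v - 1)*(v - 4)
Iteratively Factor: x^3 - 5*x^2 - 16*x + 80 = (x - 4)*(x^2 - x - 20) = (x - 4)*(x + 4)*(x - 5)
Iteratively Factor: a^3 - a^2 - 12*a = (a - 4)*(a^2 + 3*a) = (a - 4)*(a + 3)*(a)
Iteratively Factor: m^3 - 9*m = (m + 3)*(m^2 - 3*m) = m*(m + 3)*(m - 3)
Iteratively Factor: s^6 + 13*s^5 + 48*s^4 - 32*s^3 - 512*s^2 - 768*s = (s + 4)*(s^5 + 9*s^4 + 12*s^3 - 80*s^2 - 192*s) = (s + 4)^2*(s^4 + 5*s^3 - 8*s^2 - 48*s) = (s + 4)^3*(s^3 + s^2 - 12*s) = s*(s + 4)^3*(s^2 + s - 12) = s*(s + 4)^4*(s - 3)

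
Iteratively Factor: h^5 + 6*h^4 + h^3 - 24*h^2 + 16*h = (h - 1)*(h^4 + 7*h^3 + 8*h^2 - 16*h) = (h - 1)^2*(h^3 + 8*h^2 + 16*h) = (h - 1)^2*(h + 4)*(h^2 + 4*h) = h*(h - 1)^2*(h + 4)*(h + 4)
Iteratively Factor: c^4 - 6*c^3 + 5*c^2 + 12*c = (c - 3)*(c^3 - 3*c^2 - 4*c) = (c - 4)*(c - 3)*(c^2 + c) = (c - 4)*(c - 3)*(c + 1)*(c)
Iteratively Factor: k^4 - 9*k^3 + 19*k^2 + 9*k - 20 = (k + 1)*(k^3 - 10*k^2 + 29*k - 20) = (k - 1)*(k + 1)*(k^2 - 9*k + 20) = (k - 4)*(k - 1)*(k + 1)*(k - 5)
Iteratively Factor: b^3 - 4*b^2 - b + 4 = (b - 4)*(b^2 - 1) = (b - 4)*(b - 1)*(b + 1)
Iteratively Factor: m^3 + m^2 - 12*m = (m - 3)*(m^2 + 4*m) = (m - 3)*(m + 4)*(m)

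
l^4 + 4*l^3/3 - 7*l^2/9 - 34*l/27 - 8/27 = (l - 1)*(l + 1/3)*(l + 2/3)*(l + 4/3)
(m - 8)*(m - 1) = m^2 - 9*m + 8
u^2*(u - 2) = u^3 - 2*u^2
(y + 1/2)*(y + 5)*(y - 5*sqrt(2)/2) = y^3 - 5*sqrt(2)*y^2/2 + 11*y^2/2 - 55*sqrt(2)*y/4 + 5*y/2 - 25*sqrt(2)/4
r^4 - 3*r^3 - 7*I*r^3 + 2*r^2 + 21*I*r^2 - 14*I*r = r*(r - 2)*(r - 1)*(r - 7*I)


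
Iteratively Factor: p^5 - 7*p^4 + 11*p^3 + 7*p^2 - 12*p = (p - 1)*(p^4 - 6*p^3 + 5*p^2 + 12*p) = (p - 4)*(p - 1)*(p^3 - 2*p^2 - 3*p) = p*(p - 4)*(p - 1)*(p^2 - 2*p - 3) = p*(p - 4)*(p - 3)*(p - 1)*(p + 1)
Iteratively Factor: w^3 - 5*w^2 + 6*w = (w - 3)*(w^2 - 2*w) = (w - 3)*(w - 2)*(w)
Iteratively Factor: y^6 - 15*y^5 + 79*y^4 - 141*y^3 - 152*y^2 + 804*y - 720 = (y + 2)*(y^5 - 17*y^4 + 113*y^3 - 367*y^2 + 582*y - 360) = (y - 3)*(y + 2)*(y^4 - 14*y^3 + 71*y^2 - 154*y + 120) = (y - 3)^2*(y + 2)*(y^3 - 11*y^2 + 38*y - 40) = (y - 5)*(y - 3)^2*(y + 2)*(y^2 - 6*y + 8) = (y - 5)*(y - 3)^2*(y - 2)*(y + 2)*(y - 4)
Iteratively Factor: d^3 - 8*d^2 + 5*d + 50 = (d - 5)*(d^2 - 3*d - 10) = (d - 5)^2*(d + 2)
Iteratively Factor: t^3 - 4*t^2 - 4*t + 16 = (t + 2)*(t^2 - 6*t + 8) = (t - 2)*(t + 2)*(t - 4)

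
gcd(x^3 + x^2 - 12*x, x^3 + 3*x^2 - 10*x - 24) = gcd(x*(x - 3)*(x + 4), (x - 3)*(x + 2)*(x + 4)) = x^2 + x - 12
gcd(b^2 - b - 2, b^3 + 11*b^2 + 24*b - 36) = 1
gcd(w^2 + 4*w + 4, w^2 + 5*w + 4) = 1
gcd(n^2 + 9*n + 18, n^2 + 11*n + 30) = n + 6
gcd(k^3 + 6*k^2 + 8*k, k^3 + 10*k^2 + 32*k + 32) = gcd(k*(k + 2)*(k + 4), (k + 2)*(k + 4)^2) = k^2 + 6*k + 8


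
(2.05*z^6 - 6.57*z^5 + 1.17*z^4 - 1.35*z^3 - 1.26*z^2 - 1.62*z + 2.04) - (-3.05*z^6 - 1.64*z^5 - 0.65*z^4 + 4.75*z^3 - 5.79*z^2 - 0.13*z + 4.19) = 5.1*z^6 - 4.93*z^5 + 1.82*z^4 - 6.1*z^3 + 4.53*z^2 - 1.49*z - 2.15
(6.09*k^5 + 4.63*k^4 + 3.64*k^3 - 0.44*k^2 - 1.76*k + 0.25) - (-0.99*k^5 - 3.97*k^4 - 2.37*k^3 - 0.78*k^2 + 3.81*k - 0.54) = 7.08*k^5 + 8.6*k^4 + 6.01*k^3 + 0.34*k^2 - 5.57*k + 0.79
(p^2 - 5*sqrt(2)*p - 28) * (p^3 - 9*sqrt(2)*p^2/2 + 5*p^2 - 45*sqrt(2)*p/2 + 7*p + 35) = p^5 - 19*sqrt(2)*p^4/2 + 5*p^4 - 95*sqrt(2)*p^3/2 + 24*p^3 + 120*p^2 + 91*sqrt(2)*p^2 - 196*p + 455*sqrt(2)*p - 980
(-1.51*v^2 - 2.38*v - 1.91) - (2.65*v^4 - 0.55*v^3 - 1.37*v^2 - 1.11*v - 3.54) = -2.65*v^4 + 0.55*v^3 - 0.14*v^2 - 1.27*v + 1.63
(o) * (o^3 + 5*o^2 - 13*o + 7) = o^4 + 5*o^3 - 13*o^2 + 7*o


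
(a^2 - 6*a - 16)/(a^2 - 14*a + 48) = (a + 2)/(a - 6)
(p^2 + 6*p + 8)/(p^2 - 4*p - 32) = (p + 2)/(p - 8)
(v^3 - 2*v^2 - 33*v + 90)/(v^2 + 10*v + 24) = (v^2 - 8*v + 15)/(v + 4)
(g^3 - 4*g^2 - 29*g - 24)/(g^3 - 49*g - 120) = (g + 1)/(g + 5)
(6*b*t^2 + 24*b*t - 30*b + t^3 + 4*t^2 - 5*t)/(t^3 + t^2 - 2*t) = (6*b*t + 30*b + t^2 + 5*t)/(t*(t + 2))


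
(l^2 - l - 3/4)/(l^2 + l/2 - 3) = (l + 1/2)/(l + 2)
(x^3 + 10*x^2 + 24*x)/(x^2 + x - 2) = x*(x^2 + 10*x + 24)/(x^2 + x - 2)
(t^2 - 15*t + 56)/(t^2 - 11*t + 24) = (t - 7)/(t - 3)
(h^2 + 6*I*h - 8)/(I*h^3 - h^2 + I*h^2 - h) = (h^2 + 6*I*h - 8)/(h*(I*h^2 - h + I*h - 1))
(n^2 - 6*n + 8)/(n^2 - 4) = (n - 4)/(n + 2)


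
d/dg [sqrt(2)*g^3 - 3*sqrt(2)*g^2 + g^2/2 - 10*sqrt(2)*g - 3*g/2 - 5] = 3*sqrt(2)*g^2 - 6*sqrt(2)*g + g - 10*sqrt(2) - 3/2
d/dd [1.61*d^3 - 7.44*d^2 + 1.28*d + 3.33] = 4.83*d^2 - 14.88*d + 1.28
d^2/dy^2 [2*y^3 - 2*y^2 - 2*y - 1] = 12*y - 4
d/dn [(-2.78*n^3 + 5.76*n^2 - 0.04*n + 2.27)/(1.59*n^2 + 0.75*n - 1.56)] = (-4.4202*n^4 - 4.17*n^3 + 17.394*n^2 - 25.1898*n - 1.6401)/(2.5281*n^4 + 2.385*n^3 - 4.3983*n^2 - 2.34*n + 2.4336)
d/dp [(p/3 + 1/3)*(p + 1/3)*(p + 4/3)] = p^2 + 16*p/9 + 19/27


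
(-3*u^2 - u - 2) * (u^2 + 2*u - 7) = -3*u^4 - 7*u^3 + 17*u^2 + 3*u + 14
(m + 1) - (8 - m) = 2*m - 7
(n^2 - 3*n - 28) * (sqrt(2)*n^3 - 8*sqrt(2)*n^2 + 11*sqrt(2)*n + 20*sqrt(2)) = sqrt(2)*n^5 - 11*sqrt(2)*n^4 + 7*sqrt(2)*n^3 + 211*sqrt(2)*n^2 - 368*sqrt(2)*n - 560*sqrt(2)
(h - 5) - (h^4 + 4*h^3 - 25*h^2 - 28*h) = -h^4 - 4*h^3 + 25*h^2 + 29*h - 5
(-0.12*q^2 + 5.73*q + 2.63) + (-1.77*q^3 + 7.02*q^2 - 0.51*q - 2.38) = -1.77*q^3 + 6.9*q^2 + 5.22*q + 0.25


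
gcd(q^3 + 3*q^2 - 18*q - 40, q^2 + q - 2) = q + 2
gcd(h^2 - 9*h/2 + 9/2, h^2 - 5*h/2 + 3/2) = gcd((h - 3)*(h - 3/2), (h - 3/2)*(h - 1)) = h - 3/2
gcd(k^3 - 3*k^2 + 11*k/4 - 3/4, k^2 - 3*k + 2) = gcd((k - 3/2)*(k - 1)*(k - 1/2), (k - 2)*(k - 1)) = k - 1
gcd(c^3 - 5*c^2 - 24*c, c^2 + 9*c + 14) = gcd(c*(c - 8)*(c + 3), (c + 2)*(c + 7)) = 1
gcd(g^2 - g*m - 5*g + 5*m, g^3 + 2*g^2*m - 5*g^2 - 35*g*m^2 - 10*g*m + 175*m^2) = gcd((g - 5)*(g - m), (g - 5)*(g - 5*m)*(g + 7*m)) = g - 5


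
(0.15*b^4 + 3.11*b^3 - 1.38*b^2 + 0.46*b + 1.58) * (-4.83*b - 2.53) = -0.7245*b^5 - 15.4008*b^4 - 1.2029*b^3 + 1.2696*b^2 - 8.7952*b - 3.9974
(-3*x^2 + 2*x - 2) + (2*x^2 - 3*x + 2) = -x^2 - x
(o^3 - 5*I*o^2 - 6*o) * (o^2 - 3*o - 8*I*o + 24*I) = o^5 - 3*o^4 - 13*I*o^4 - 46*o^3 + 39*I*o^3 + 138*o^2 + 48*I*o^2 - 144*I*o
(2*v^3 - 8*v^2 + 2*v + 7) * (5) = 10*v^3 - 40*v^2 + 10*v + 35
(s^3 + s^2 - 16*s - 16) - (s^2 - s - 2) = s^3 - 15*s - 14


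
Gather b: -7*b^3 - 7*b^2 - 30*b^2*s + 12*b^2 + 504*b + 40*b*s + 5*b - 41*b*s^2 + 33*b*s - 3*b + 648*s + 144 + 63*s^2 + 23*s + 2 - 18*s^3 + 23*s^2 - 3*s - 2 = -7*b^3 + b^2*(5 - 30*s) + b*(-41*s^2 + 73*s + 506) - 18*s^3 + 86*s^2 + 668*s + 144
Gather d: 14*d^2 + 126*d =14*d^2 + 126*d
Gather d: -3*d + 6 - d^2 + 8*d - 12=-d^2 + 5*d - 6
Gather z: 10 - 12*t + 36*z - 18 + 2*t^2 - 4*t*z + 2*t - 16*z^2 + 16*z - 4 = 2*t^2 - 10*t - 16*z^2 + z*(52 - 4*t) - 12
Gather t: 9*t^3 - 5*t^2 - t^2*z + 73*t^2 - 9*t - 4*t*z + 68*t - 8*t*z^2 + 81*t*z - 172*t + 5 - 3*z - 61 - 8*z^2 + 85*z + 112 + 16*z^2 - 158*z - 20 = 9*t^3 + t^2*(68 - z) + t*(-8*z^2 + 77*z - 113) + 8*z^2 - 76*z + 36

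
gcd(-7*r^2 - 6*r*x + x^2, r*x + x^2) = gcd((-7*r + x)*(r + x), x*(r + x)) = r + x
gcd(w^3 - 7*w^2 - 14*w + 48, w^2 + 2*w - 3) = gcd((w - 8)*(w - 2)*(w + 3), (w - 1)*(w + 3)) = w + 3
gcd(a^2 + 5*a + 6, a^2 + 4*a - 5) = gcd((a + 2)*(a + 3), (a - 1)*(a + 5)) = 1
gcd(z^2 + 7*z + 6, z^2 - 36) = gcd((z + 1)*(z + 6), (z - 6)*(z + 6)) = z + 6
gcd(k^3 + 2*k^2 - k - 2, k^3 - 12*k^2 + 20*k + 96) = k + 2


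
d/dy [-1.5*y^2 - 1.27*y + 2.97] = -3.0*y - 1.27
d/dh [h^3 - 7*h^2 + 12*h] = 3*h^2 - 14*h + 12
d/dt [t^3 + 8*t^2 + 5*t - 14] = 3*t^2 + 16*t + 5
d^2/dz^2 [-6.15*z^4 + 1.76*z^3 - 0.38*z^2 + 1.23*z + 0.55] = -73.8*z^2 + 10.56*z - 0.76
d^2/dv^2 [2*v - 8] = 0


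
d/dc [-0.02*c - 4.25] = -0.0200000000000000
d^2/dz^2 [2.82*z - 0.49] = 0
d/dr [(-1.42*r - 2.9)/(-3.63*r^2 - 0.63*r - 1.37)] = (-5.1546*r^2 - 21.054*r + 0.1184)/(13.1769*r^4 + 4.5738*r^3 + 10.3431*r^2 + 1.7262*r + 1.8769)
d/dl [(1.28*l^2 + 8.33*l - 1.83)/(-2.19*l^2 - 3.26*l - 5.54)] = (14.0699*l^2 - 22.1978*l - 52.114)/(4.7961*l^4 + 14.2788*l^3 + 34.8928*l^2 + 36.1208*l + 30.6916)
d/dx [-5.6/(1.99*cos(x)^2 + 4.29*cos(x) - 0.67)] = -(22.288*cos(x) + 24.024)*sin(x)/(1.99*cos(x)^2 + 4.29*cos(x) - 0.67)^2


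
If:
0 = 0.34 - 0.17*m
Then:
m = 2.00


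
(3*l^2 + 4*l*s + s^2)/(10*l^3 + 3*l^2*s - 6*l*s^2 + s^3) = (3*l + s)/(10*l^2 - 7*l*s + s^2)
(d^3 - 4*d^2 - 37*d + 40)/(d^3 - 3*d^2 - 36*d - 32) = (d^2 + 4*d - 5)/(d^2 + 5*d + 4)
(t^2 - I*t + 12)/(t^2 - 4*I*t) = (t + 3*I)/t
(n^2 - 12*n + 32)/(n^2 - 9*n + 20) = (n - 8)/(n - 5)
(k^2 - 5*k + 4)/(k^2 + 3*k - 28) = (k - 1)/(k + 7)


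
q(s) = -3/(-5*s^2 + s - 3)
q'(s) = -3*(10*s - 1)/(-5*s^2 + s - 3)^2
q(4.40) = 0.03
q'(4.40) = -0.01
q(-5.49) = 0.02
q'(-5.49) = 0.01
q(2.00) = 0.14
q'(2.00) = -0.13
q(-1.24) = 0.25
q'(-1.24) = 0.28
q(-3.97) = 0.03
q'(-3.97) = 0.02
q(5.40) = 0.02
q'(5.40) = -0.01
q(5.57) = 0.02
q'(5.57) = -0.01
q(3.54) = 0.05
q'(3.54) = -0.03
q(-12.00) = 0.00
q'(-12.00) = 0.00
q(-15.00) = 0.00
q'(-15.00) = 0.00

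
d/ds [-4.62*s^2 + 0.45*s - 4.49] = 0.45 - 9.24*s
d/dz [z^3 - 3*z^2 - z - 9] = 3*z^2 - 6*z - 1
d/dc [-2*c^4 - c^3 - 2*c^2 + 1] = c*(-8*c^2 - 3*c - 4)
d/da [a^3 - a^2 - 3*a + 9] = 3*a^2 - 2*a - 3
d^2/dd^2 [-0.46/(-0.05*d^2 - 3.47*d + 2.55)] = (-0.0023*d^2 - 0.15962*d + 0.46*(0.1*d + 3.47)*(0.2*d + 6.94) + 0.1173)/(0.05*d^2 + 3.47*d - 2.55)^3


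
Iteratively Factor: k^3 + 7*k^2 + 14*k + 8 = (k + 4)*(k^2 + 3*k + 2) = (k + 2)*(k + 4)*(k + 1)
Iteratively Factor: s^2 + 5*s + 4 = (s + 1)*(s + 4)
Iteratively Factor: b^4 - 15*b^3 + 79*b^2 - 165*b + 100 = (b - 5)*(b^3 - 10*b^2 + 29*b - 20) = (b - 5)^2*(b^2 - 5*b + 4) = (b - 5)^2*(b - 1)*(b - 4)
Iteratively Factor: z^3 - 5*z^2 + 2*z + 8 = (z - 2)*(z^2 - 3*z - 4) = (z - 2)*(z + 1)*(z - 4)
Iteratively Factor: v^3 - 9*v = (v)*(v^2 - 9) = v*(v + 3)*(v - 3)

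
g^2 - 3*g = g*(g - 3)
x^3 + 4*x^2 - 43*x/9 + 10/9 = (x - 2/3)*(x - 1/3)*(x + 5)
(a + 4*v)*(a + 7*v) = a^2 + 11*a*v + 28*v^2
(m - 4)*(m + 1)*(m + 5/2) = m^3 - m^2/2 - 23*m/2 - 10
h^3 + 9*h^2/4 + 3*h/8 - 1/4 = (h - 1/4)*(h + 1/2)*(h + 2)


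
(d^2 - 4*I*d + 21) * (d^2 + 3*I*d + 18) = d^4 - I*d^3 + 51*d^2 - 9*I*d + 378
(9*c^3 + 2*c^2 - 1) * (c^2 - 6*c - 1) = 9*c^5 - 52*c^4 - 21*c^3 - 3*c^2 + 6*c + 1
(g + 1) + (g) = 2*g + 1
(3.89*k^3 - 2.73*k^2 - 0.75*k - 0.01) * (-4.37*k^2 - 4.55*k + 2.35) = -16.9993*k^5 - 5.7694*k^4 + 24.8405*k^3 - 2.9593*k^2 - 1.717*k - 0.0235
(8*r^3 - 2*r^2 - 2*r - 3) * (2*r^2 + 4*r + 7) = 16*r^5 + 28*r^4 + 44*r^3 - 28*r^2 - 26*r - 21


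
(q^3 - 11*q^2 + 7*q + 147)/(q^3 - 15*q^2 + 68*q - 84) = (q^2 - 4*q - 21)/(q^2 - 8*q + 12)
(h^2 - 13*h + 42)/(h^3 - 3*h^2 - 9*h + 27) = (h^2 - 13*h + 42)/(h^3 - 3*h^2 - 9*h + 27)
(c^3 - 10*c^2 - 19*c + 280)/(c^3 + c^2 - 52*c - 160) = (c - 7)/(c + 4)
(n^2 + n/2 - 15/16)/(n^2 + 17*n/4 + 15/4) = (n - 3/4)/(n + 3)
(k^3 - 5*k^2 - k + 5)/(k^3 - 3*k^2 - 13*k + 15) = (k + 1)/(k + 3)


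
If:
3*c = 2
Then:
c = 2/3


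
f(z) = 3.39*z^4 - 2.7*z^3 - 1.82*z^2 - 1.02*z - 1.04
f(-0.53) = -0.34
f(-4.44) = 1521.38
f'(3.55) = 490.64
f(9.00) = 20115.85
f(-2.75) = 238.03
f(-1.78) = 44.27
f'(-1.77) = -95.15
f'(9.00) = 9195.36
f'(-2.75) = -334.27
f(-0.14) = -0.92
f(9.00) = 20115.85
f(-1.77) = 43.31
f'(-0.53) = -3.38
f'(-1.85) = -107.87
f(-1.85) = 51.42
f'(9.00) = 9195.36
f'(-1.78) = -96.68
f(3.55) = 390.02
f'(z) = 13.56*z^3 - 8.1*z^2 - 3.64*z - 1.02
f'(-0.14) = -0.71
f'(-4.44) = -1331.42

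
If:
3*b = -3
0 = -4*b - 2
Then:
No Solution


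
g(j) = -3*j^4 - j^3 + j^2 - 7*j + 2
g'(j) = -12*j^3 - 3*j^2 + 2*j - 7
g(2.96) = -266.19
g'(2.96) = -338.58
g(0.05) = 1.65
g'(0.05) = -6.91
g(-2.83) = -139.94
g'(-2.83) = 235.30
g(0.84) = -5.26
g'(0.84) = -14.55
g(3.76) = -662.95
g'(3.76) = -679.78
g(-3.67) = -453.64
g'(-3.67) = 538.42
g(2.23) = -93.92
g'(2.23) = -150.53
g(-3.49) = -363.95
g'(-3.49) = 459.58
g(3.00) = -280.00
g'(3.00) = -352.00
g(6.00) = -4108.00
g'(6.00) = -2695.00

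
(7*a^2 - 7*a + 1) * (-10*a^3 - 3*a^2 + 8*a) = -70*a^5 + 49*a^4 + 67*a^3 - 59*a^2 + 8*a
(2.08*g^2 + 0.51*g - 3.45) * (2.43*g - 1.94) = 5.0544*g^3 - 2.7959*g^2 - 9.3729*g + 6.693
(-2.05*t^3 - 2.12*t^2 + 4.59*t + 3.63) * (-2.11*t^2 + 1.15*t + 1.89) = 4.3255*t^5 + 2.1157*t^4 - 15.9974*t^3 - 6.3876*t^2 + 12.8496*t + 6.8607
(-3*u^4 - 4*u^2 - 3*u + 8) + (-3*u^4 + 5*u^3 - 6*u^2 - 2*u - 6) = -6*u^4 + 5*u^3 - 10*u^2 - 5*u + 2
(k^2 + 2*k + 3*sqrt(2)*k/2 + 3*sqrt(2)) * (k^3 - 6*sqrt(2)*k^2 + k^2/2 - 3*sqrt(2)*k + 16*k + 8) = k^5 - 9*sqrt(2)*k^4/2 + 5*k^4/2 - 45*sqrt(2)*k^3/4 - k^3 - 5*k^2 + 39*sqrt(2)*k^2/2 - 2*k + 60*sqrt(2)*k + 24*sqrt(2)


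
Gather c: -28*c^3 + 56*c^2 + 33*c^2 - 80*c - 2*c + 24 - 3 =-28*c^3 + 89*c^2 - 82*c + 21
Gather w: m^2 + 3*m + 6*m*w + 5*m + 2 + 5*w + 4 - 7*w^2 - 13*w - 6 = m^2 + 8*m - 7*w^2 + w*(6*m - 8)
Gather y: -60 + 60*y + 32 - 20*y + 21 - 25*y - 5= 15*y - 12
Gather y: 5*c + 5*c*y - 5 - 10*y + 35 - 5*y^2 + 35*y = 5*c - 5*y^2 + y*(5*c + 25) + 30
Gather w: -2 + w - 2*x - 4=w - 2*x - 6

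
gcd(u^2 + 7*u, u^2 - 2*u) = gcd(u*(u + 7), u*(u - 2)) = u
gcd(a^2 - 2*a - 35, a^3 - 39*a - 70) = a^2 - 2*a - 35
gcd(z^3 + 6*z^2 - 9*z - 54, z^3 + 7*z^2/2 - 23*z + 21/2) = z - 3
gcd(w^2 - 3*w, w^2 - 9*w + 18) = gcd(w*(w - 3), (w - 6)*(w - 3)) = w - 3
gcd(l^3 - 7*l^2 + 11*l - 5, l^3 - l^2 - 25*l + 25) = l^2 - 6*l + 5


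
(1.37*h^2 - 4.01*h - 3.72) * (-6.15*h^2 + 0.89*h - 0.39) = -8.4255*h^4 + 25.8808*h^3 + 18.7748*h^2 - 1.7469*h + 1.4508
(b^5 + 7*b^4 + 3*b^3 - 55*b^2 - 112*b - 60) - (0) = b^5 + 7*b^4 + 3*b^3 - 55*b^2 - 112*b - 60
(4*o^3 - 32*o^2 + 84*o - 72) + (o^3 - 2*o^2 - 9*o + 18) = 5*o^3 - 34*o^2 + 75*o - 54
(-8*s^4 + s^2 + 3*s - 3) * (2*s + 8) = -16*s^5 - 64*s^4 + 2*s^3 + 14*s^2 + 18*s - 24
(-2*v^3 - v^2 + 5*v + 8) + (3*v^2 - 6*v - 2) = -2*v^3 + 2*v^2 - v + 6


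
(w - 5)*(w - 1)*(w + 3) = w^3 - 3*w^2 - 13*w + 15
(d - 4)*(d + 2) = d^2 - 2*d - 8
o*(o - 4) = o^2 - 4*o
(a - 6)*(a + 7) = a^2 + a - 42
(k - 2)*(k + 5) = k^2 + 3*k - 10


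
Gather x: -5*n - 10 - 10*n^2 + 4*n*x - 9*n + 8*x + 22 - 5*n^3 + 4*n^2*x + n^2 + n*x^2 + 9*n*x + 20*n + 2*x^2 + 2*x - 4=-5*n^3 - 9*n^2 + 6*n + x^2*(n + 2) + x*(4*n^2 + 13*n + 10) + 8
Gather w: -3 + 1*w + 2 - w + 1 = 0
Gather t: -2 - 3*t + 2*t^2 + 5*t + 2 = 2*t^2 + 2*t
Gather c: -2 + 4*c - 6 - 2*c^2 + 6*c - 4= -2*c^2 + 10*c - 12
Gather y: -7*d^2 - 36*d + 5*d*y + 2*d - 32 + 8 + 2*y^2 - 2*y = -7*d^2 - 34*d + 2*y^2 + y*(5*d - 2) - 24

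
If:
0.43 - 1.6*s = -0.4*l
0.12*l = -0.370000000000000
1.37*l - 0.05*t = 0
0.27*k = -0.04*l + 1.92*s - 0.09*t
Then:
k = 25.05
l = -3.08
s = -0.50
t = -84.48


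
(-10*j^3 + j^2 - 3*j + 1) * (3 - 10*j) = 100*j^4 - 40*j^3 + 33*j^2 - 19*j + 3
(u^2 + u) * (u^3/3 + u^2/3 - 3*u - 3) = u^5/3 + 2*u^4/3 - 8*u^3/3 - 6*u^2 - 3*u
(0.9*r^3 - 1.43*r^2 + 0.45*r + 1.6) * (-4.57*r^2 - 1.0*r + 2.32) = -4.113*r^5 + 5.6351*r^4 + 1.4615*r^3 - 11.0796*r^2 - 0.556*r + 3.712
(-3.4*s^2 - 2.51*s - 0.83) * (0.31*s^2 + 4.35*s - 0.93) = -1.054*s^4 - 15.5681*s^3 - 8.0138*s^2 - 1.2762*s + 0.7719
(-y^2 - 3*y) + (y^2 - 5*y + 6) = 6 - 8*y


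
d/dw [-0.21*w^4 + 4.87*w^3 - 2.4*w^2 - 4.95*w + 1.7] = -0.84*w^3 + 14.61*w^2 - 4.8*w - 4.95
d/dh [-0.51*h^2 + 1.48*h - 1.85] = 1.48 - 1.02*h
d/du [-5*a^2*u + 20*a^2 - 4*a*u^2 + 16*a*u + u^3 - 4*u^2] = -5*a^2 - 8*a*u + 16*a + 3*u^2 - 8*u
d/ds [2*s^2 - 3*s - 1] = 4*s - 3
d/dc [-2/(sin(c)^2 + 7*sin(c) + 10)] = 2*(2*sin(c) + 7)*cos(c)/(sin(c)^2 + 7*sin(c) + 10)^2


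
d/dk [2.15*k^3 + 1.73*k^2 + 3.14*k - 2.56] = 6.45*k^2 + 3.46*k + 3.14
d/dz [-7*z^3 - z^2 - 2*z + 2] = -21*z^2 - 2*z - 2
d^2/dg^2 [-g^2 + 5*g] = -2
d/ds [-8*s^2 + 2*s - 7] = 2 - 16*s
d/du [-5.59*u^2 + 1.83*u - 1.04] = 1.83 - 11.18*u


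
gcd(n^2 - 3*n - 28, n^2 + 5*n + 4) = n + 4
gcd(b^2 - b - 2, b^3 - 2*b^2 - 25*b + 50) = b - 2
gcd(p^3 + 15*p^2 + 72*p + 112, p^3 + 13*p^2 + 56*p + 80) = p^2 + 8*p + 16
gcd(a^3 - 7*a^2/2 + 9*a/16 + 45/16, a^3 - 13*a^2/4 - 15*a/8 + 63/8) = a - 3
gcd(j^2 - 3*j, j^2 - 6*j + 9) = j - 3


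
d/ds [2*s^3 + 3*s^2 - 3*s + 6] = 6*s^2 + 6*s - 3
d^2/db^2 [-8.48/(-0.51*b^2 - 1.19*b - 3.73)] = (-4.411296*b^2 - 10.293024*b + 8.48*(1.02*b + 1.19)*(2.04*b + 2.38) - 32.263008)/(0.51*b^2 + 1.19*b + 3.73)^3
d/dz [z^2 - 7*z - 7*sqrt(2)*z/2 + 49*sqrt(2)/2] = 2*z - 7 - 7*sqrt(2)/2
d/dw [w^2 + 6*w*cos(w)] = -6*w*sin(w) + 2*w + 6*cos(w)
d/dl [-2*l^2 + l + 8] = 1 - 4*l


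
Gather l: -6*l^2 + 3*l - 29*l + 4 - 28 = -6*l^2 - 26*l - 24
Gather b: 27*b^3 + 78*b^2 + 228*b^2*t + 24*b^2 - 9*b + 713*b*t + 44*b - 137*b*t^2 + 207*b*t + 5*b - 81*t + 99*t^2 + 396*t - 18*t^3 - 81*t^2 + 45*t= 27*b^3 + b^2*(228*t + 102) + b*(-137*t^2 + 920*t + 40) - 18*t^3 + 18*t^2 + 360*t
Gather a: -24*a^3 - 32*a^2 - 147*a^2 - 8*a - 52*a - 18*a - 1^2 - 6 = -24*a^3 - 179*a^2 - 78*a - 7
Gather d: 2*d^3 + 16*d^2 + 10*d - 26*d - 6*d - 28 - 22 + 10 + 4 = 2*d^3 + 16*d^2 - 22*d - 36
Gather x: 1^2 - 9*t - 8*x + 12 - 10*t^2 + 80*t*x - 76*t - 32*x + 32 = -10*t^2 - 85*t + x*(80*t - 40) + 45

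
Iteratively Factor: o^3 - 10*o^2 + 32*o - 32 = (o - 4)*(o^2 - 6*o + 8) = (o - 4)*(o - 2)*(o - 4)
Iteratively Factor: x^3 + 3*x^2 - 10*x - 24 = (x + 2)*(x^2 + x - 12) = (x + 2)*(x + 4)*(x - 3)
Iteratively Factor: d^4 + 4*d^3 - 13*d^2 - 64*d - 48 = (d + 1)*(d^3 + 3*d^2 - 16*d - 48) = (d + 1)*(d + 3)*(d^2 - 16) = (d + 1)*(d + 3)*(d + 4)*(d - 4)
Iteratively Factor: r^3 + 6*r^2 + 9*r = (r + 3)*(r^2 + 3*r) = r*(r + 3)*(r + 3)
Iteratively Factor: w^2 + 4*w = (w)*(w + 4)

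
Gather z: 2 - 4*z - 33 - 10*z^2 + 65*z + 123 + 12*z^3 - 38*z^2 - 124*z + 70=12*z^3 - 48*z^2 - 63*z + 162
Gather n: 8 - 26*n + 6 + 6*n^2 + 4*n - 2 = 6*n^2 - 22*n + 12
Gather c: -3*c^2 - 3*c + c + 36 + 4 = -3*c^2 - 2*c + 40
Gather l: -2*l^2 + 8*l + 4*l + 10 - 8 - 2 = -2*l^2 + 12*l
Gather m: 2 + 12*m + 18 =12*m + 20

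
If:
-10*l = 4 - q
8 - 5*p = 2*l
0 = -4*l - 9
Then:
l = -9/4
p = 5/2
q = -37/2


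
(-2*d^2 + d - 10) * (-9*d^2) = 18*d^4 - 9*d^3 + 90*d^2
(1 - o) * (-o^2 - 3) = o^3 - o^2 + 3*o - 3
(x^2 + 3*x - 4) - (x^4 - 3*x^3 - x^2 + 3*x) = -x^4 + 3*x^3 + 2*x^2 - 4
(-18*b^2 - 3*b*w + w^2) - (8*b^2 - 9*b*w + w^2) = -26*b^2 + 6*b*w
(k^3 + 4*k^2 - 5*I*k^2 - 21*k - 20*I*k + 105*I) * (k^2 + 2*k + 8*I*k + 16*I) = k^5 + 6*k^4 + 3*I*k^4 + 27*k^3 + 18*I*k^3 + 198*k^2 - 39*I*k^2 - 520*k - 126*I*k - 1680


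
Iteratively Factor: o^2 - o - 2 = (o - 2)*(o + 1)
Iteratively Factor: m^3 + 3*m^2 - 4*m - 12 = (m - 2)*(m^2 + 5*m + 6) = (m - 2)*(m + 3)*(m + 2)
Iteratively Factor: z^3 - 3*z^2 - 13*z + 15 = (z - 5)*(z^2 + 2*z - 3) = (z - 5)*(z - 1)*(z + 3)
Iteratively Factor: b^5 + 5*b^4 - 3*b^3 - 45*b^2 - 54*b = (b - 3)*(b^4 + 8*b^3 + 21*b^2 + 18*b) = (b - 3)*(b + 3)*(b^3 + 5*b^2 + 6*b) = (b - 3)*(b + 2)*(b + 3)*(b^2 + 3*b) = b*(b - 3)*(b + 2)*(b + 3)*(b + 3)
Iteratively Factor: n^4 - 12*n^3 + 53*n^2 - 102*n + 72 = (n - 3)*(n^3 - 9*n^2 + 26*n - 24) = (n - 3)^2*(n^2 - 6*n + 8) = (n - 3)^2*(n - 2)*(n - 4)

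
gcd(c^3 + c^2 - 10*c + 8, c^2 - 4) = c - 2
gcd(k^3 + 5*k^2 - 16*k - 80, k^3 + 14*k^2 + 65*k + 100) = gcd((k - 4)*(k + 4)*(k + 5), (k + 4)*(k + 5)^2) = k^2 + 9*k + 20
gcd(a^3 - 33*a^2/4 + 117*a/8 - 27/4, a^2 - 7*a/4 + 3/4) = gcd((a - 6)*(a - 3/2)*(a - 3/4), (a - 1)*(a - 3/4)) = a - 3/4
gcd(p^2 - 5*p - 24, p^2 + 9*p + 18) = p + 3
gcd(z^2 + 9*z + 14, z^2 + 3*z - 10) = 1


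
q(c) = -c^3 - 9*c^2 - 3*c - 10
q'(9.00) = -408.00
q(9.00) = -1495.00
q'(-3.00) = 24.00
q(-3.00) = -55.00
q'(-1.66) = 18.61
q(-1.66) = -25.25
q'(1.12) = -26.92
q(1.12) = -26.05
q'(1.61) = -39.76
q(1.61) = -42.33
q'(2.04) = -52.20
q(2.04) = -62.06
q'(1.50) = -36.75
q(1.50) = -38.12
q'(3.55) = -104.71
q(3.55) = -178.81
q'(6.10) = -224.43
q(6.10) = -590.17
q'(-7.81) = -45.41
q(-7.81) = -59.16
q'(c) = -3*c^2 - 18*c - 3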